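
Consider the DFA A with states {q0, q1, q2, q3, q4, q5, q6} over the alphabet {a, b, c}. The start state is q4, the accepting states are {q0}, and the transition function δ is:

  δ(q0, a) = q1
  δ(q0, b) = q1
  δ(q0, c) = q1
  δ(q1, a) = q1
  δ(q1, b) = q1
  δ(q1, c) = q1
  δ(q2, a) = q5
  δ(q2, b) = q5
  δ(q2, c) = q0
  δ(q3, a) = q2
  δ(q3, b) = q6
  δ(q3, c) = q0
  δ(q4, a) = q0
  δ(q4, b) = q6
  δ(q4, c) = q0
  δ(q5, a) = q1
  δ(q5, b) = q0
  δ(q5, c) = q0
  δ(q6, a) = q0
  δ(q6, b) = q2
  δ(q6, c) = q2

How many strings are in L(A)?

13

The useful subgraph on states {q0, q2, q4, q5, q6} is acyclic, so L(A) is finite; the longest accepting path visits 5 useful states, giving maximum string length 4.
Counting accepting paths from q4 by length: 2 of length 1, 1 of length 2, 2 of length 3, 8 of length 4. Total 13.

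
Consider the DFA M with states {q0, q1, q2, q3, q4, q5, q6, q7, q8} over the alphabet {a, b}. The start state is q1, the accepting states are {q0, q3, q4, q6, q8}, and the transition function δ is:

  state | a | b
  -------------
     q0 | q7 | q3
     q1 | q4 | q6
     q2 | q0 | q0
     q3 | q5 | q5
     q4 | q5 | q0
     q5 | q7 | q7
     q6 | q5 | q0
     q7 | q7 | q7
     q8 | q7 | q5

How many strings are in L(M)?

6

The useful subgraph on states {q0, q1, q3, q4, q6} is acyclic, so L(M) is finite; the longest accepting path visits 4 useful states, giving maximum string length 3.
Counting accepting paths from q1 by length: 2 of length 1, 2 of length 2, 2 of length 3. Total 6.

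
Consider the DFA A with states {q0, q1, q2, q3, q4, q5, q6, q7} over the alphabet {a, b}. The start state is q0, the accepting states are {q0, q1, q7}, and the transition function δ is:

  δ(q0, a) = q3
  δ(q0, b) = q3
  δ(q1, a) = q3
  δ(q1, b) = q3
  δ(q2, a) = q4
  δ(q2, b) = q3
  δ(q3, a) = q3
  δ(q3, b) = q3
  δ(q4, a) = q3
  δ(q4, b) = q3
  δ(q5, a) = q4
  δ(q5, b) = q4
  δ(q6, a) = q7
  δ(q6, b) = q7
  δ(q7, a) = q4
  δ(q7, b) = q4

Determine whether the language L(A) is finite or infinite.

The useful states (reachable from q0 and able to reach an accepting state) are {q0}.
Restricted to these states the transition graph has no cycle, so every accepting path has bounded length and L is finite.

finite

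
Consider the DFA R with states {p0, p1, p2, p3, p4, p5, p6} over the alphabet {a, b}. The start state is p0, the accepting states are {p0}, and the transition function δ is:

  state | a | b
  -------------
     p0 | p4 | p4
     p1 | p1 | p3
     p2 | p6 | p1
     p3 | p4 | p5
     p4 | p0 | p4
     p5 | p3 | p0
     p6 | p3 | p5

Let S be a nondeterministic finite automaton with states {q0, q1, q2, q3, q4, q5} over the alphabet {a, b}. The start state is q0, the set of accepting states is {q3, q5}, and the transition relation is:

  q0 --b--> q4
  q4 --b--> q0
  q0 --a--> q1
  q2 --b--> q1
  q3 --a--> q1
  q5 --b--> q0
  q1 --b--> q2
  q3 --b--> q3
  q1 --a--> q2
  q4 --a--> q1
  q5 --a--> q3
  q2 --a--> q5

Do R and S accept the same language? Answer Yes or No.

The empty string ε is accepted by R but rejected by S.
So L(R) ≠ L(S).

No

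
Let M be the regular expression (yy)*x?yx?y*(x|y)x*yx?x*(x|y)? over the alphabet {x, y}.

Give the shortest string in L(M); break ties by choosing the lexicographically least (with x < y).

By inspection of the expression, no string of length less than 3 matches, and yxy is the lexicographically first match of length 3.

yxy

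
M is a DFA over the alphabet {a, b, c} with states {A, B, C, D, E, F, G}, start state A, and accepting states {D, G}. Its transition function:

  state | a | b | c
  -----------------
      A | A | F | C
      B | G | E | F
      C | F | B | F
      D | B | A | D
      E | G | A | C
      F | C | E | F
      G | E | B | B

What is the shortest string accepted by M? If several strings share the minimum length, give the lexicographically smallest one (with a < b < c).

bba

A breadth-first search from A reaches an accepting state first via the path A → F → E → G on input bba.
No string of length < 3 is accepted (BFS exhausts all shorter strings without reaching an accepting state), and bba is the lexicographically least accepting string of length 3.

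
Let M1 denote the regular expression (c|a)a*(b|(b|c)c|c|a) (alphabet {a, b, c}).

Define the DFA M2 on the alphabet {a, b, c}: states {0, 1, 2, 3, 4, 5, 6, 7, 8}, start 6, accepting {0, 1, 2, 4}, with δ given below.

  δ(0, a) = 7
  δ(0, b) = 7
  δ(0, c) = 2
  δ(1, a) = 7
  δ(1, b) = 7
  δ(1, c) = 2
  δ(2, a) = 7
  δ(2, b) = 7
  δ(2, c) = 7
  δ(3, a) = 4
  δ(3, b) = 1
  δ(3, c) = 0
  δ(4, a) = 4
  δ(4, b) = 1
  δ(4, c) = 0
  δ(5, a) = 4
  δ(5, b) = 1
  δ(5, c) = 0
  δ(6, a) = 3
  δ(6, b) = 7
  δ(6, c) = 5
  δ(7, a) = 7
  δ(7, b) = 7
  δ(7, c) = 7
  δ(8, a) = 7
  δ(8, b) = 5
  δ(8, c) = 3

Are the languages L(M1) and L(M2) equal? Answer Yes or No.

Converting the expression M1 to a DFA (subset construction, then merging equivalent states) gives the minimal DFA with states {r0, r1, r2, r3, r4, r5}, start state r0, accepting states {r3, r4, r5} and transitions r0: a→r1, b→r2, c→r1; r1: a→r3, b→r4, c→r4; r2: a→r2, b→r2, c→r2; r3: a→r3, b→r4, c→r4; r4: a→r2, b→r2, c→r5; r5: a→r2, b→r2, c→r2.
Exploring the product automaton M1 × M2 from the start pair (r0, 6), following both machines on each input symbol, reaches 8 state pairs: (r0, 6), (r1, 3), (r2, 7), (r1, 5), (r3, 4), (r4, 1), (r4, 0), (r5, 2).
M1 accepts in {r3, r4, r5} and M2 accepts in {0, 1, 2, 4}. In every reachable pair the two components are either both accepting — (r3, 4), (r4, 1), (r4, 0), (r5, 2) — or both non-accepting, so no string is accepted by exactly one of the machines: L(M1) \ L(M2) and L(M2) \ L(M1) are both empty.
Hence every string is accepted by M1 iff it is accepted by M2, and the two languages coincide.

Yes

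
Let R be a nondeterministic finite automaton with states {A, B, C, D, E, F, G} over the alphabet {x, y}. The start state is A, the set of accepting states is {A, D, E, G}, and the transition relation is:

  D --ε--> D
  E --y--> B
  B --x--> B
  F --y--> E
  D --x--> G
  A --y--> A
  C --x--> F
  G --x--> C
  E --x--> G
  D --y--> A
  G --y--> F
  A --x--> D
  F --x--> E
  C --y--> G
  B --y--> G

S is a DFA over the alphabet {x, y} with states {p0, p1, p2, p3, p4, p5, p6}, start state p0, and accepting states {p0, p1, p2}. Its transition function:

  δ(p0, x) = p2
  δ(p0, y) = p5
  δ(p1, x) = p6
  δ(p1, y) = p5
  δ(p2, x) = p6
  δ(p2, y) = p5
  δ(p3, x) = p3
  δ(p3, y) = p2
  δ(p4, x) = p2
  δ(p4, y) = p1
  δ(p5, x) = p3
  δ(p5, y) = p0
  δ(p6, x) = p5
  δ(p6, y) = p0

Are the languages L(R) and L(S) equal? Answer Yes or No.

No

The string y is accepted by R but rejected by S.
So L(R) ≠ L(S).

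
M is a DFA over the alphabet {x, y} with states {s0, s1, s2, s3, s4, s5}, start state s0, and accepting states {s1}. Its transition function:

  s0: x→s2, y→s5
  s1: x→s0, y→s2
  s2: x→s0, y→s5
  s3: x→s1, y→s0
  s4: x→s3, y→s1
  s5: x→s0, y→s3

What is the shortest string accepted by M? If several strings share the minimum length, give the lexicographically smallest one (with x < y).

yyx

A breadth-first search from s0 reaches an accepting state first via the path s0 → s5 → s3 → s1 on input yyx.
No string of length < 3 is accepted (BFS exhausts all shorter strings without reaching an accepting state), and yyx is the lexicographically least accepting string of length 3.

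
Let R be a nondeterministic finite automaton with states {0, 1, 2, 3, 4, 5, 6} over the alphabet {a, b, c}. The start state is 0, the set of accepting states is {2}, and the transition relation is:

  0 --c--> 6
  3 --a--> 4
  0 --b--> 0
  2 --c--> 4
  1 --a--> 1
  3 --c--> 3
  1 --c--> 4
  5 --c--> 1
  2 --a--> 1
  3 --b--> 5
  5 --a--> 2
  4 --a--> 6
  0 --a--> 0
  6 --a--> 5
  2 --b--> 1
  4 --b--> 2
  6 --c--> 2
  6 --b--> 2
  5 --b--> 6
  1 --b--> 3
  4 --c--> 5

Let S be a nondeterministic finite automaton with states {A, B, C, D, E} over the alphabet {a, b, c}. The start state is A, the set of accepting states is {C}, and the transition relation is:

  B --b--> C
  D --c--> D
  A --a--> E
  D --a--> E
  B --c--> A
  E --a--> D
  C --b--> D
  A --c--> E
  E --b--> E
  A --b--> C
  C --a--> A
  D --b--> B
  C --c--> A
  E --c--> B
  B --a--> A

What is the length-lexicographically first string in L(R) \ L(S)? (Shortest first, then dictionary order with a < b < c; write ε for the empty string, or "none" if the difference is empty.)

cb

The string cb is accepted by R but not by S.
No shorter string lies in the difference, and cb is the lexicographically first length-2 string in L(R) \ L(S).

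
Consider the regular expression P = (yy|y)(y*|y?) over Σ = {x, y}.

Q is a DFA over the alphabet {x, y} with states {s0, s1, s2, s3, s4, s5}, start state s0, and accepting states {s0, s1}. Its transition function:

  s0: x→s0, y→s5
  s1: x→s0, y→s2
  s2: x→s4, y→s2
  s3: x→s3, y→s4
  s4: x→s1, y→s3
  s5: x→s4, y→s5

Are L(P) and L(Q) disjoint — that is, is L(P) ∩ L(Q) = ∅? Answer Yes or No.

Yes

Converting the expression P to a DFA (subset construction, then merging equivalent states) gives the minimal DFA with states {p0, p1, p2}, start state p0, accepting states {p2} and transitions p0: x→p1, y→p2; p1: x→p1, y→p1; p2: x→p1, y→p2.
Exploring the product automaton P × Q from the start pair (p0, s0), following both machines on each input symbol, reaches 8 state pairs: (p0, s0), (p1, s0), (p2, s5), (p1, s5), (p1, s4), (p1, s1), (p1, s3), (p1, s2).
P accepts in {p2} and Q accepts in {s0, s1}; no reachable pair has both components accepting, so no string drives both machines to acceptance simultaneously and L(P) ∩ L(Q) = ∅.
So no string is accepted by both, and the intersection is empty.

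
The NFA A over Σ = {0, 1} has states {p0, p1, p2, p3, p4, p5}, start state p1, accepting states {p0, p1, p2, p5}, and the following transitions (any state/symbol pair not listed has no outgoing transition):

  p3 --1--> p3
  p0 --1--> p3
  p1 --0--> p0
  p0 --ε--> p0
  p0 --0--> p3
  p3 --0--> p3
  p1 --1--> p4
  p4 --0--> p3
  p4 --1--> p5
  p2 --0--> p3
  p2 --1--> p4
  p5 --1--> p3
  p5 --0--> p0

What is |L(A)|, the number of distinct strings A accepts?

4

The useful subgraph on states {p0, p1, p4, p5} is acyclic, so L(A) is finite; the longest accepting path visits 4 useful states, giving maximum string length 3.
Counting accepting paths from p1 by length: 1 of length 0, 1 of length 1, 1 of length 2, 1 of length 3. Total 4.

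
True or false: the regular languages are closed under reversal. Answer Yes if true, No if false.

Yes

Reverse every transition of an NFA for L, make the old start state the unique accepting state, and add a fresh start state with ε-moves to the old accepting states; this NFA accepts Lᴿ.
So the regular languages are closed under reversal.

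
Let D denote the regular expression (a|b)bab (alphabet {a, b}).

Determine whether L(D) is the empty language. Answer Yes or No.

The string abab matches the expression, so it belongs to L(D).
Since L(D) contains at least one string, it is not empty.

No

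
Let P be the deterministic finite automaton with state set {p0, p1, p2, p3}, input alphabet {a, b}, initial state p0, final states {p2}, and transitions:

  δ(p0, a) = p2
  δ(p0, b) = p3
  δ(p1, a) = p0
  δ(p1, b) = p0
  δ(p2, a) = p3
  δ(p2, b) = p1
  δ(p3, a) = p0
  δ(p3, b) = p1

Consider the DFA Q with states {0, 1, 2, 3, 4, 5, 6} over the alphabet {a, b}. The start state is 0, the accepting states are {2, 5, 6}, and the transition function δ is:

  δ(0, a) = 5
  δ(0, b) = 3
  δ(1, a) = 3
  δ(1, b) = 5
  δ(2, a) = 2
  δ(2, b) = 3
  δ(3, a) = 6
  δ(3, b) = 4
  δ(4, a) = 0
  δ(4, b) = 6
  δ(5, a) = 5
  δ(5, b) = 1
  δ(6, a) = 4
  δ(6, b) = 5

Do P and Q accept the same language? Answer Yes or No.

The string baa is accepted by P but rejected by Q.
So L(P) ≠ L(Q).

No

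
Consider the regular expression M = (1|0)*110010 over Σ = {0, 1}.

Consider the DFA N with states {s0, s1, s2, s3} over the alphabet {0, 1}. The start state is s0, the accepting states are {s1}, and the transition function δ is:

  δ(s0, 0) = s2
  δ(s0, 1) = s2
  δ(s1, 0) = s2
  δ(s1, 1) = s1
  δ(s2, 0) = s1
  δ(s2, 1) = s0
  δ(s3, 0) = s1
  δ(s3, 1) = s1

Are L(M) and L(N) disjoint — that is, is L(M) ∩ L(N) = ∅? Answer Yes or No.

Converting the expression M to a DFA (subset construction, then merging equivalent states) gives the minimal DFA with states {m0, m1, m2, m3, m4, m5, m6}, start state m0, accepting states {m6} and transitions m0: 0→m0, 1→m1; m1: 0→m0, 1→m2; m2: 0→m3, 1→m2; m3: 0→m4, 1→m1; m4: 0→m0, 1→m5; m5: 0→m6, 1→m2; m6: 0→m0, 1→m1.
Exploring the product automaton M × N from the start pair (m0, s0), following both machines on each input symbol, reaches 16 state pairs: (m0, s0), (m0, s2), (m1, s2), (m0, s1), (m1, s0), (m2, s0), (m1, s1), (m2, s2), (m3, s2), (m2, s1), (m3, s1), (m4, s1), (m4, s2), (m5, s1), (m5, s0), (m6, s2).
M accepts in {m6} and N accepts in {s1}; no reachable pair has both components accepting, so no string drives both machines to acceptance simultaneously and L(M) ∩ L(N) = ∅.
So no string is accepted by both, and the intersection is empty.

Yes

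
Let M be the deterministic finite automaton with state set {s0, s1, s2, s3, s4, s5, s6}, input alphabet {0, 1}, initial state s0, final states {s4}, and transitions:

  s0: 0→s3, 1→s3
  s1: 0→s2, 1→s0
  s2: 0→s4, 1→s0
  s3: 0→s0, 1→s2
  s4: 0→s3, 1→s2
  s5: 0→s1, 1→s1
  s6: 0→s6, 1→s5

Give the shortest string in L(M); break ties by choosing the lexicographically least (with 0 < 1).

010

A breadth-first search from s0 reaches an accepting state first via the path s0 → s3 → s2 → s4 on input 010.
No string of length < 3 is accepted (BFS exhausts all shorter strings without reaching an accepting state), and 010 is the lexicographically least accepting string of length 3.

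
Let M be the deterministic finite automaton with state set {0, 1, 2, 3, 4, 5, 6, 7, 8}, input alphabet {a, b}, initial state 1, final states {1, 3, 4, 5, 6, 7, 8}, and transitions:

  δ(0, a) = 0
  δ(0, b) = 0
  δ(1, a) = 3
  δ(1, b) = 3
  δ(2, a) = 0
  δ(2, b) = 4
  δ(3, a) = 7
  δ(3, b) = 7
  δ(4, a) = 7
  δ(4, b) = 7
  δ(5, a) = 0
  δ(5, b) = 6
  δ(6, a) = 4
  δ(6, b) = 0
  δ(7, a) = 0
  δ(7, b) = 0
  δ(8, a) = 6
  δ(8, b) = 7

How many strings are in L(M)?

7

The useful subgraph on states {1, 3, 7} is acyclic, so L(M) is finite; the longest accepting path visits 3 useful states, giving maximum string length 2.
Counting accepting paths from 1 by length: 1 of length 0, 2 of length 1, 4 of length 2. Total 7.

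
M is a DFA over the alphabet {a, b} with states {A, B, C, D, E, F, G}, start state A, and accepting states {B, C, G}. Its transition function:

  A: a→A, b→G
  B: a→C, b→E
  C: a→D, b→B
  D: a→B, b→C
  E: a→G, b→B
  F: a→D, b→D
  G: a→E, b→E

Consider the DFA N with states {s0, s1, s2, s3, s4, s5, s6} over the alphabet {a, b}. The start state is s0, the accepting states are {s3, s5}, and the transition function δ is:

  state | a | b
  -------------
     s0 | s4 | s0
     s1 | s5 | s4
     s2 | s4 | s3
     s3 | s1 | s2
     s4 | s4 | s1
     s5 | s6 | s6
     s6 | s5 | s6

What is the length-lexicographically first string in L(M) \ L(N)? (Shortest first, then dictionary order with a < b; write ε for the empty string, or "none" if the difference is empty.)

The string b is accepted by M but not by N.
No shorter string lies in the difference, and b is the lexicographically first length-1 string in L(M) \ L(N).

b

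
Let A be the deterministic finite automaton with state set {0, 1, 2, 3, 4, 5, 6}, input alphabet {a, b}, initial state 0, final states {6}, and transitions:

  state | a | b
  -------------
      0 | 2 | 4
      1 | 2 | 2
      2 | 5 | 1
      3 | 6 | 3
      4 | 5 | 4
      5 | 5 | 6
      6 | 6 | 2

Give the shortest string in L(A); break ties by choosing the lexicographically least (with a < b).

A breadth-first search from 0 reaches an accepting state first via the path 0 → 2 → 5 → 6 on input aab.
No string of length < 3 is accepted (BFS exhausts all shorter strings without reaching an accepting state), and aab is the lexicographically least accepting string of length 3.

aab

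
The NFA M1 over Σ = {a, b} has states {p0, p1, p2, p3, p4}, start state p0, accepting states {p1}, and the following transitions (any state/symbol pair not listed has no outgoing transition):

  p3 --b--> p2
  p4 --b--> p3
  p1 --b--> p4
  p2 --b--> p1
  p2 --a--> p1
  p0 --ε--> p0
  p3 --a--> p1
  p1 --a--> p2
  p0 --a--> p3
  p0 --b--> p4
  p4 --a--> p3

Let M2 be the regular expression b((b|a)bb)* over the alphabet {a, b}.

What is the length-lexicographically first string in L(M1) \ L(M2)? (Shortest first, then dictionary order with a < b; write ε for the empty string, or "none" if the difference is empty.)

The string aa is accepted by M1 but not by M2.
No shorter string lies in the difference, and aa is the lexicographically first length-2 string in L(M1) \ L(M2).

aa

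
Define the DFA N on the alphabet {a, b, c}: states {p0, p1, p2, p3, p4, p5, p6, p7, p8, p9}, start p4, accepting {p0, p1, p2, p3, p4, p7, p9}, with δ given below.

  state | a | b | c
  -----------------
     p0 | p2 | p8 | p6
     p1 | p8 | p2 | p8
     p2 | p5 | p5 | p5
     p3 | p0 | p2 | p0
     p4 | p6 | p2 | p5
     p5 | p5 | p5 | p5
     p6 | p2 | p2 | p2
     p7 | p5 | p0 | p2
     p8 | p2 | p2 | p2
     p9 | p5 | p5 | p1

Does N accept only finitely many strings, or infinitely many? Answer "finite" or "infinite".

finite

The useful states (reachable from p4 and able to reach an accepting state) are {p2, p4, p6}.
Restricted to these states the transition graph has no cycle, so every accepting path has bounded length and L is finite.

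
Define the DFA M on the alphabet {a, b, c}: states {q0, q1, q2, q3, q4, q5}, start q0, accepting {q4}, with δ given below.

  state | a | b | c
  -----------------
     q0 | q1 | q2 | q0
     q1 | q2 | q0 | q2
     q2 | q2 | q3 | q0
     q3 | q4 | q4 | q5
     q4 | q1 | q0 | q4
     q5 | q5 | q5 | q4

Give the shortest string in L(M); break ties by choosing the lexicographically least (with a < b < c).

bba

A breadth-first search from q0 reaches an accepting state first via the path q0 → q2 → q3 → q4 on input bba.
No string of length < 3 is accepted (BFS exhausts all shorter strings without reaching an accepting state), and bba is the lexicographically least accepting string of length 3.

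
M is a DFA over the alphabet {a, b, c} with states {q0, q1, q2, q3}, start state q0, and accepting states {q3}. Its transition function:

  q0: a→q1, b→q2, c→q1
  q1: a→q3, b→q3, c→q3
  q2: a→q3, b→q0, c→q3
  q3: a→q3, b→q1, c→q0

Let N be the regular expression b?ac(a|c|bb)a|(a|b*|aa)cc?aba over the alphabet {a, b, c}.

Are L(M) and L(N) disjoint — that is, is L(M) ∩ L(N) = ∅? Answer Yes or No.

The string acaa is accepted by both M and N.
Hence L(M) ∩ L(N) ≠ ∅.

No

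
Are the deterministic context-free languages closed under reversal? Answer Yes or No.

No

L = {c bⁿaⁿ : n≥0} ∪ {d b²ⁿaⁿ : n≥0} is a DCFL: the first symbol tells a deterministic PDA whether to pop one or two b's per a. Its reversal Lᴿ = {aⁿbⁿ c : n≥0} ∪ {aⁿb²ⁿ d : n≥0} is not. DCFLs are closed under right quotient by regular languages, and Lᴿ/{c, d} = {aⁿbⁿ : n≥0} ∪ {aⁿb²ⁿ : n≥0} — the standard context-free language accepted by no deterministic PDA (intuitively the machine would have to commit to a b-to-a ratio before the distinguishing marker arrives; formally, a DPDA for it would have a single run on aⁿb²ⁿ, accepting after the prefix aⁿbⁿ and accepting again after n more b's; an ordinary PDA that simulates it on a's and b's and, at any moment when it is accepting, may switch to reading only a fresh letter e while feeding each e to the simulation as a b, would accept aⁱbʲeᵏ (k≥1) exactly when both aⁱbʲ and aⁱbʲ⁺ᵏ are in the language, i.e. its language intersected with the regular set a*b*e⁺ would be exactly {aⁿbⁿeⁿ : n≥1} — impossible, since context-free languages are closed under intersection with regular sets and {aⁿbⁿeⁿ} is not context-free). So Lᴿ cannot be a DCFL.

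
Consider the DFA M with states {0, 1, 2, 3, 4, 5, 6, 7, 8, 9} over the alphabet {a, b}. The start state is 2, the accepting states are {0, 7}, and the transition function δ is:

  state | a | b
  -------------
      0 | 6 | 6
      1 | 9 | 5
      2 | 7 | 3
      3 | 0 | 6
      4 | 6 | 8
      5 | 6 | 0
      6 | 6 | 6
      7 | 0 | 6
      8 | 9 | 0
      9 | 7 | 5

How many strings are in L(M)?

3

The useful subgraph on states {0, 2, 3, 7} is acyclic, so L(M) is finite; the longest accepting path visits 3 useful states, giving maximum string length 2.
Counting accepting paths from 2 by length: 1 of length 1, 2 of length 2. Total 3.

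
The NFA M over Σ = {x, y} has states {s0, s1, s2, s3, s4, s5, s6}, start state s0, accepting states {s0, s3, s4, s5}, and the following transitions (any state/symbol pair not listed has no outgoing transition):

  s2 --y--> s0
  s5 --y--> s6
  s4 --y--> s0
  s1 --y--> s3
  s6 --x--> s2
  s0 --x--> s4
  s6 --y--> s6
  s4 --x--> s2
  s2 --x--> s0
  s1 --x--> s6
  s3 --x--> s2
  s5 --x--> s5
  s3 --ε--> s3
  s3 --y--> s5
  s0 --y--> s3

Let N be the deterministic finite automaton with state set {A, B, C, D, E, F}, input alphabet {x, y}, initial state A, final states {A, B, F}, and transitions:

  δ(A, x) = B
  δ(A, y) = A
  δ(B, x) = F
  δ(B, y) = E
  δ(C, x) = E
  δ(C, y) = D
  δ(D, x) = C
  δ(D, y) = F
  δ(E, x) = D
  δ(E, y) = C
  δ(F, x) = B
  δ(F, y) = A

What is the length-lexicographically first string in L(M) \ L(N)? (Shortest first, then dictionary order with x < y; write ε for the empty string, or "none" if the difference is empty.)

The string xy is accepted by M but not by N.
No shorter string lies in the difference, and xy is the lexicographically first length-2 string in L(M) \ L(N).

xy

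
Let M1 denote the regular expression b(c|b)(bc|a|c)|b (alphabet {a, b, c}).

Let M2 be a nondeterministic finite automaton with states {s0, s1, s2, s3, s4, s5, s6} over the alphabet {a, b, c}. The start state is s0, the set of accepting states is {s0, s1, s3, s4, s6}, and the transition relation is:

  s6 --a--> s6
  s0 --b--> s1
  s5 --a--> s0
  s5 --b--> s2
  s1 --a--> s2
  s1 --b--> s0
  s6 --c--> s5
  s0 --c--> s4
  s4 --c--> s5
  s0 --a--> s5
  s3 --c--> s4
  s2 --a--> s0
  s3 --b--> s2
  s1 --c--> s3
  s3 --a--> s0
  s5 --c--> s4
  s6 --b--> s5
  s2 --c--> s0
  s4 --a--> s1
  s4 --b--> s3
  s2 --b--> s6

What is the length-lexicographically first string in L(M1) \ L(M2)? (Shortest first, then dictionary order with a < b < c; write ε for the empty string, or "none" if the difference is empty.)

bba

The string bba is accepted by M1 but not by M2.
No shorter string lies in the difference, and bba is the lexicographically first length-3 string in L(M1) \ L(M2).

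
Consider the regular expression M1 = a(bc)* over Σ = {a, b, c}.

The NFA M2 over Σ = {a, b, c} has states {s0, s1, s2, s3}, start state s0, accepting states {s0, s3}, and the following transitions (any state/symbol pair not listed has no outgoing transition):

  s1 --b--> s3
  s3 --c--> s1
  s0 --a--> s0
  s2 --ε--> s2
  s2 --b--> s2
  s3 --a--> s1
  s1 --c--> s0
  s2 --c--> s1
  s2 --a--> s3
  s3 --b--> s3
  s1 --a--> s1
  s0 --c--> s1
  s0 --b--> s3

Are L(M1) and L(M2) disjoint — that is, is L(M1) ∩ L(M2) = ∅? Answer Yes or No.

The string a is accepted by both M1 and M2.
Hence L(M1) ∩ L(M2) ≠ ∅.

No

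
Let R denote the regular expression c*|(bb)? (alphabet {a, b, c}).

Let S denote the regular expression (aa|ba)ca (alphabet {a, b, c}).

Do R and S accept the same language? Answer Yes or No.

The empty string ε is accepted by R but rejected by S.
So L(R) ≠ L(S).

No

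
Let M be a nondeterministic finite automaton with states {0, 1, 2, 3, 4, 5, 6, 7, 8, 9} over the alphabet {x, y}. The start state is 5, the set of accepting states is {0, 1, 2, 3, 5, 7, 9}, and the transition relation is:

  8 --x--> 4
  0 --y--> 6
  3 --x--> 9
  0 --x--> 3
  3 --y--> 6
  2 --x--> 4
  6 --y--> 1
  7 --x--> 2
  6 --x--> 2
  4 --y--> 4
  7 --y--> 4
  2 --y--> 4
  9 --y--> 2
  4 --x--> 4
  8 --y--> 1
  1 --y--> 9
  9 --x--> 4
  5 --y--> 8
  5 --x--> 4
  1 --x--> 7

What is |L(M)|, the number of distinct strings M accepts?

The useful subgraph on states {1, 2, 5, 7, 8, 9} is acyclic, so L(M) is finite; the longest accepting path visits 5 useful states, giving maximum string length 4.
Counting accepting paths from 5 by length: 1 of length 0, 1 of length 2, 2 of length 3, 2 of length 4. Total 6.

6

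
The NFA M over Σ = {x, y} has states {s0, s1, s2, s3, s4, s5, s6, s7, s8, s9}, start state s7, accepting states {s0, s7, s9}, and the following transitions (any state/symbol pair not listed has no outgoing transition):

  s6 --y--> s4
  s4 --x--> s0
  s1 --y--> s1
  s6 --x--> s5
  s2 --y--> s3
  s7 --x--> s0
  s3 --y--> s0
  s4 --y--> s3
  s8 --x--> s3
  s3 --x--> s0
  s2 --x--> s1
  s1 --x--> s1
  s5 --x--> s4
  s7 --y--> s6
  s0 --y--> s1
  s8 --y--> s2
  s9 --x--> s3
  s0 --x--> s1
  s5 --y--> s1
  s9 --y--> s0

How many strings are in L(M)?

The useful subgraph on states {s0, s3, s4, s5, s6, s7} is acyclic, so L(M) is finite; the longest accepting path visits 6 useful states, giving maximum string length 5.
Counting accepting paths from s7 by length: 1 of length 0, 1 of length 1, 1 of length 3, 3 of length 4, 2 of length 5. Total 8.

8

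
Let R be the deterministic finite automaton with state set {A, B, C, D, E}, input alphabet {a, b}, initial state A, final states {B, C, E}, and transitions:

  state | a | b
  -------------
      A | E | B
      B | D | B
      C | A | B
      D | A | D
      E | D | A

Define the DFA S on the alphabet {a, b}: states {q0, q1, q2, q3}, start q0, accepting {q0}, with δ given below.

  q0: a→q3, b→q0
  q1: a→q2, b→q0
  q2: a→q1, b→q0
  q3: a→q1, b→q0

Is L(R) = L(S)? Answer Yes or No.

No

The string a is accepted by R but rejected by S.
So L(R) ≠ L(S).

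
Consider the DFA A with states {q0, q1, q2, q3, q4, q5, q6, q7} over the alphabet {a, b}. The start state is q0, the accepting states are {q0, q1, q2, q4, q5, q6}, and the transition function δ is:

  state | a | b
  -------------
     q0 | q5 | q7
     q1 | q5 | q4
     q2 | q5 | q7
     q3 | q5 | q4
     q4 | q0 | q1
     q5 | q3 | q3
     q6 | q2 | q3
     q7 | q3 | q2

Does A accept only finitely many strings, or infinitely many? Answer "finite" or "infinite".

State q0 is reachable from the start and can reach an accepting state, and it lies on the cycle q0 → q5 → q3 → q4 → q0.
Traversing that cycle any number of times yields accepted strings of unbounded length, so the language is infinite.

infinite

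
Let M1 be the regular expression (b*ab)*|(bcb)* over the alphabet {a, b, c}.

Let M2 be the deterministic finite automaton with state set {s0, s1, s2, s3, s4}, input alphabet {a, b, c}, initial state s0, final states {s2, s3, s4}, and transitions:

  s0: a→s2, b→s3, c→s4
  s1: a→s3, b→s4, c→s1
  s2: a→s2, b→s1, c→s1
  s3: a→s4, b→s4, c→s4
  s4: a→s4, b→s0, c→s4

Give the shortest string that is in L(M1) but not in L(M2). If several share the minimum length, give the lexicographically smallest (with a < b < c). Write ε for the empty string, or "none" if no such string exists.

ε

The empty string ε is accepted by M1 but not by M2.
Since ε is the unique shortest string, it is the required witness.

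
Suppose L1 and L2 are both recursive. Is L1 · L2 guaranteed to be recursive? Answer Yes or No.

Yes

For an input of length n, try each of the n+1 split points, running the decider for L₁ on the prefix and the decider for L₂ on the suffix; accept if some split succeeds. Finitely many halting sub-runs, so this decides L₁L₂.
So the recursive languages are closed under concatenation.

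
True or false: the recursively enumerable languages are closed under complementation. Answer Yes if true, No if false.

No

If both L and its complement were r.e., running the two recognisers in parallel would decide L, so L would be recursive; but there are r.e. languages that are not recursive (e.g. the halting problem), and their complements are therefore not r.e.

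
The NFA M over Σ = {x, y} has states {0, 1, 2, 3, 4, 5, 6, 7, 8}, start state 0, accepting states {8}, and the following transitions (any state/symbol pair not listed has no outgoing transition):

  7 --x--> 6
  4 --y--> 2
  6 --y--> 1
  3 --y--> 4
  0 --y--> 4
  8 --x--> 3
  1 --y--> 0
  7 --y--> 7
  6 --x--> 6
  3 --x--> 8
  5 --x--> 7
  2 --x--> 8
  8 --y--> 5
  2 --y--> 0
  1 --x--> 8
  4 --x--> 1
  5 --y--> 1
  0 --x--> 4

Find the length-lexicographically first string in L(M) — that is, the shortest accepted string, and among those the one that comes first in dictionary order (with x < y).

A breadth-first search from 0 reaches an accepting state first via the path 0 → 4 → 1 → 8 on input xxx.
No string of length < 3 is accepted (BFS exhausts all shorter strings without reaching an accepting state), and xxx is the lexicographically least accepting string of length 3.

xxx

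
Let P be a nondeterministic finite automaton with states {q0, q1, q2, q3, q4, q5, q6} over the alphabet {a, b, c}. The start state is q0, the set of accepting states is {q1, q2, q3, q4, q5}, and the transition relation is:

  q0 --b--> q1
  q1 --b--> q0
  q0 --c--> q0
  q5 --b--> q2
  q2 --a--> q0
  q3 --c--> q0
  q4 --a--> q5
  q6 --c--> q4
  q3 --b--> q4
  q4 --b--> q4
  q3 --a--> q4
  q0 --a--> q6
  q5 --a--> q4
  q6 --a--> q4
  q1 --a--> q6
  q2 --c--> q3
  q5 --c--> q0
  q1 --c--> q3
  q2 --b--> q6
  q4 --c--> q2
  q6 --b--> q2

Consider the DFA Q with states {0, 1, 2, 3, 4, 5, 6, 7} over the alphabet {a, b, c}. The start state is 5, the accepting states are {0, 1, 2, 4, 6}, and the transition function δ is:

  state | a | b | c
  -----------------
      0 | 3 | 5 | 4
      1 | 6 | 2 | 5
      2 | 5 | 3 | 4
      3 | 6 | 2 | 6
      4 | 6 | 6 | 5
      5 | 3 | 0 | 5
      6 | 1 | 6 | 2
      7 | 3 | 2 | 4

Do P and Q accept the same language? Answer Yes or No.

Exploring the product automaton P × Q from the start pair (q0, 5), following both machines on each input symbol, reaches 7 state pairs: (q0, 5), (q6, 3), (q1, 0), (q4, 6), (q2, 2), (q3, 4), (q5, 1).
P accepts in {q1, q2, q3, q4, q5} and Q accepts in {0, 1, 2, 4, 6}. In every reachable pair the two components are either both accepting — (q1, 0), (q4, 6), (q2, 2), (q3, 4), (q5, 1) — or both non-accepting, so no string is accepted by exactly one of the machines: L(P) \ L(Q) and L(Q) \ L(P) are both empty.
Hence every string is accepted by P iff it is accepted by Q, and the two languages coincide.

Yes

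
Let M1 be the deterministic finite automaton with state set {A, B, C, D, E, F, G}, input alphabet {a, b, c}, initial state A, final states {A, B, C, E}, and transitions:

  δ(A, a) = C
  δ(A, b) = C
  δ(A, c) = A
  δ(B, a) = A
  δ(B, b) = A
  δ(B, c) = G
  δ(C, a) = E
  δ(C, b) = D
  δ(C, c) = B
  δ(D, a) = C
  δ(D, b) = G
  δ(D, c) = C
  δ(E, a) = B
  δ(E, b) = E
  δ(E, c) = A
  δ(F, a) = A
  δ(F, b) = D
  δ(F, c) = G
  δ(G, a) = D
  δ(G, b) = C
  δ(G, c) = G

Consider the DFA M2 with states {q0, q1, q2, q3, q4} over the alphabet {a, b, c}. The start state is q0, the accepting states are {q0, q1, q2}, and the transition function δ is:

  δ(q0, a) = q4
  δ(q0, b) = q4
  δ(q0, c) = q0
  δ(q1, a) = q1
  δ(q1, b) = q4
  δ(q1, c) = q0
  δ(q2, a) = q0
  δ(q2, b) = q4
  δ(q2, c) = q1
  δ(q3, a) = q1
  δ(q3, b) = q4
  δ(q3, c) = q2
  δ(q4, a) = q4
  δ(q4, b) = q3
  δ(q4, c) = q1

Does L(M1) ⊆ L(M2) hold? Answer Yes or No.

No

The string a is in L(M1) but not in L(M2).
So L(M1) ⊄ L(M2).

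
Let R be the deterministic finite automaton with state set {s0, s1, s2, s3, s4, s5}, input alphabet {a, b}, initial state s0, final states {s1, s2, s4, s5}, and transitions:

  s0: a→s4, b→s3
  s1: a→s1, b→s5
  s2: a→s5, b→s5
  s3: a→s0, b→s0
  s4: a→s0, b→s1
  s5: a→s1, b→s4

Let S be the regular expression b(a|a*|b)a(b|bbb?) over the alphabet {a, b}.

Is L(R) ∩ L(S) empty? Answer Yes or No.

No

The string baab is accepted by both R and S.
Hence L(R) ∩ L(S) ≠ ∅.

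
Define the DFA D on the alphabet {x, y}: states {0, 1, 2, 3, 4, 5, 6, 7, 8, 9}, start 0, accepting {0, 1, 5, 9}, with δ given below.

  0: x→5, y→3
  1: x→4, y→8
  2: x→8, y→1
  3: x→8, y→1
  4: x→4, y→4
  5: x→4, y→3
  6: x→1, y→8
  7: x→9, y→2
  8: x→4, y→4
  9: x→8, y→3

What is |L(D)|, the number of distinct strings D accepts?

The useful subgraph on states {0, 1, 3, 5} is acyclic, so L(D) is finite; the longest accepting path visits 4 useful states, giving maximum string length 3.
Counting accepting paths from 0 by length: 1 of length 0, 1 of length 1, 1 of length 2, 1 of length 3. Total 4.

4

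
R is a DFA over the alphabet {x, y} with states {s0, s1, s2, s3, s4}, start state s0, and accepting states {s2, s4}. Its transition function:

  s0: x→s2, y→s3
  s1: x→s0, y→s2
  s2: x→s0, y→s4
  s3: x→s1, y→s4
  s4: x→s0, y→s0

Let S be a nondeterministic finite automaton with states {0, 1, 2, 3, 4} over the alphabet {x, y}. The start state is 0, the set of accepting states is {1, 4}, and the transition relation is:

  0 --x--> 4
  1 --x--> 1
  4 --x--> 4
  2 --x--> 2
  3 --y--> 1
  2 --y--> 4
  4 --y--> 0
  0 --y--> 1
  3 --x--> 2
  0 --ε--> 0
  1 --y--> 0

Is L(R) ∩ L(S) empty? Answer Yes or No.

No

The string x is accepted by both R and S.
Hence L(R) ∩ L(S) ≠ ∅.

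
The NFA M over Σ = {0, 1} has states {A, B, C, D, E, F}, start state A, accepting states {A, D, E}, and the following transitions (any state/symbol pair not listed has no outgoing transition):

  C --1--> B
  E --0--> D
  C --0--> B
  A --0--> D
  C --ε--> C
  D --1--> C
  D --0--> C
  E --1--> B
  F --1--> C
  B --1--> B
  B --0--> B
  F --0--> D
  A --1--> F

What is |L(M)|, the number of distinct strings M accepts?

3

The useful subgraph on states {A, D, F} is acyclic, so L(M) is finite; the longest accepting path visits 3 useful states, giving maximum string length 2.
Counting accepting paths from A by length: 1 of length 0, 1 of length 1, 1 of length 2. Total 3.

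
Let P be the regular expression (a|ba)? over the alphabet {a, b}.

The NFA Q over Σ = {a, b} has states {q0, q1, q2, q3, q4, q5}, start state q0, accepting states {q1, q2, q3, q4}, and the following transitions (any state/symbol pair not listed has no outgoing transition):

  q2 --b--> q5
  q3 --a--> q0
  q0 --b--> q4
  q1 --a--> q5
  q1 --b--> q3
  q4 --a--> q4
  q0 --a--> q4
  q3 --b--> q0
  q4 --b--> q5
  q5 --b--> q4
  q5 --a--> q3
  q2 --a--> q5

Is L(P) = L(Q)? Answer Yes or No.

The empty string ε is accepted by P but rejected by Q.
So L(P) ≠ L(Q).

No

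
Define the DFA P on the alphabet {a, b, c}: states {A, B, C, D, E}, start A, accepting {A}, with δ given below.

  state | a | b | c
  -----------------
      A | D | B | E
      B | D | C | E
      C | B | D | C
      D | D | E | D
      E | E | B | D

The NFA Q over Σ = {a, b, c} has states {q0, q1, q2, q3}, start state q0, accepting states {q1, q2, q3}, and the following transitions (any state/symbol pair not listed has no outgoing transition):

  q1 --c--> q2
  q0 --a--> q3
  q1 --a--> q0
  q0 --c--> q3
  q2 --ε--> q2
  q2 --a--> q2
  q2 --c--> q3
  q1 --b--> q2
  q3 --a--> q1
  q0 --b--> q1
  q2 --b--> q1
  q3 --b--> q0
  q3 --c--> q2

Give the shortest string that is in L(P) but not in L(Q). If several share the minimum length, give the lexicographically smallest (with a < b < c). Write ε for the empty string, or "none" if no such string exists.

The empty string ε is accepted by P but not by Q.
Since ε is the unique shortest string, it is the required witness.

ε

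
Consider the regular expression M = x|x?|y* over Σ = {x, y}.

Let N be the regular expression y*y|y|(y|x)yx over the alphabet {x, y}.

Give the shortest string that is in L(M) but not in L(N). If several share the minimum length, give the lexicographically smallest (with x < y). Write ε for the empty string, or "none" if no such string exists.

ε

The empty string ε is accepted by M but not by N.
Since ε is the unique shortest string, it is the required witness.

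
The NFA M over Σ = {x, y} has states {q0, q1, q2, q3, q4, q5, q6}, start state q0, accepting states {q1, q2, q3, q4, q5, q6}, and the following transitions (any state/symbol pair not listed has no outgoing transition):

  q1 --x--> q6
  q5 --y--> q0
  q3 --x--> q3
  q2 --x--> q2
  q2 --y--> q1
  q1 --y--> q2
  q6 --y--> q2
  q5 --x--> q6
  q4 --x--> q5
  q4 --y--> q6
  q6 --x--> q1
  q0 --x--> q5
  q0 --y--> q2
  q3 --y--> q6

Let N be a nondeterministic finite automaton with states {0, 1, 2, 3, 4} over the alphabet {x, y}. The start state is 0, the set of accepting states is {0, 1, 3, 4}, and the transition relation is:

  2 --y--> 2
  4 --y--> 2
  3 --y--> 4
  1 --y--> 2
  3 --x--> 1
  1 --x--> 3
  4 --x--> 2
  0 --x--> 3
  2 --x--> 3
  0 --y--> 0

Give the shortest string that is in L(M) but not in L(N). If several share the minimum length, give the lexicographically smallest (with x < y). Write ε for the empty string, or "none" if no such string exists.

xxy

The string xxy is accepted by M but not by N.
No shorter string lies in the difference, and xxy is the lexicographically first length-3 string in L(M) \ L(N).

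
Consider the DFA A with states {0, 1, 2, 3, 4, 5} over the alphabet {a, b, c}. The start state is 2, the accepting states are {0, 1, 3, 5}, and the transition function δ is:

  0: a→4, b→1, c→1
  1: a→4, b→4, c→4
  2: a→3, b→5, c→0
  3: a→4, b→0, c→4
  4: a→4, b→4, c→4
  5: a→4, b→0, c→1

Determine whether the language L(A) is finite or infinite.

The useful states (reachable from 2 and able to reach an accepting state) are {0, 1, 2, 3, 5}.
Restricted to these states the transition graph has no cycle, so every accepting path has bounded length and L is finite.

finite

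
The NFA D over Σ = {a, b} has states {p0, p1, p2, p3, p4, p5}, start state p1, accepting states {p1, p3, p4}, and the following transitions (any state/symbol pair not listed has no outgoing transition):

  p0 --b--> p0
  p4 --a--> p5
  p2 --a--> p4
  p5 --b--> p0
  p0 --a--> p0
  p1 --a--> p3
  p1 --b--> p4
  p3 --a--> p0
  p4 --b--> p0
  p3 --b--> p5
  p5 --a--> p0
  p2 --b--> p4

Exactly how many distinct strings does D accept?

3

The useful subgraph on states {p1, p3, p4} is acyclic, so L(D) is finite; the longest accepting path visits 2 useful states, giving maximum string length 1.
Counting accepting paths from p1 by length: 1 of length 0, 2 of length 1. Total 3.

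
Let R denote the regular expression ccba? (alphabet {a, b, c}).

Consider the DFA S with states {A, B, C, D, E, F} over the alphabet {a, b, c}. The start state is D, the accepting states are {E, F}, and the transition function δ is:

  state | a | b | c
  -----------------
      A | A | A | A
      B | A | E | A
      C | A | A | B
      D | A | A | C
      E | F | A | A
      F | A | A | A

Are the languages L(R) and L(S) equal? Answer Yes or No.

Converting the expression R to a DFA (subset construction, then merging equivalent states) gives the minimal DFA with states {r0, r1, r2, r3, r4, r5}, start state r0, accepting states {r4, r5} and transitions r0: a→r1, b→r1, c→r2; r1: a→r1, b→r1, c→r1; r2: a→r1, b→r1, c→r3; r3: a→r1, b→r4, c→r1; r4: a→r5, b→r1, c→r1; r5: a→r1, b→r1, c→r1.
Exploring the product automaton R × S from the start pair (r0, D), following both machines on each input symbol, reaches 6 state pairs: (r0, D), (r1, A), (r2, C), (r3, B), (r4, E), (r5, F).
R accepts in {r4, r5} and S accepts in {E, F}. In every reachable pair the two components are either both accepting — (r4, E), (r5, F) — or both non-accepting, so no string is accepted by exactly one of the machines: L(R) \ L(S) and L(S) \ L(R) are both empty.
Hence every string is accepted by R iff it is accepted by S, and the two languages coincide.

Yes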